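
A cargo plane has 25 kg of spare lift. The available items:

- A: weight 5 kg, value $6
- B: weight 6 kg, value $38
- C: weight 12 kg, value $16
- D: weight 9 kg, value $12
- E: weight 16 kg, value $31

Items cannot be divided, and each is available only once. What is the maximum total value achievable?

$69

Check high-value combinations within 25 kg:
- B+E: weight 6+16=22, value 38+31=69
- A+B+C: weight 5+6+12=23, value 6+38+16=60
- A+B+D: weight 5+6+9=20, value 6+38+12=56
Best: $69.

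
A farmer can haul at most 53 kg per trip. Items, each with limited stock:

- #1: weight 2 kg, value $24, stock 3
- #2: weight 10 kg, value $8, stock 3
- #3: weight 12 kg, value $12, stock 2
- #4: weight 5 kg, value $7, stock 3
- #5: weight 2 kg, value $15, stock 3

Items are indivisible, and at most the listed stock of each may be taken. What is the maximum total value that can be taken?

Top feasible selections:
- 3×#1 + 2×#3 + 3×#4 + 3×#5: weight 51, value 162
- 3×#1 + 1×#2 + 1×#3 + 3×#4 + 3×#5: weight 49, value 158
- 3×#1 + 1×#2 + 2×#3 + 1×#4 + 3×#5: weight 51, value 156
- 3×#1 + 2×#3 + 2×#4 + 3×#5: weight 46, value 155
Best: $162.

$162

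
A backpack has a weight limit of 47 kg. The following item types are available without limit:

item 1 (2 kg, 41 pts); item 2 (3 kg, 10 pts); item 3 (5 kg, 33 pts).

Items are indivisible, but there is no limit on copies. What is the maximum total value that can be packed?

943 pts

Best value-per-unit is item 1 at 41/2, and filling with it alone uses weight 23×2=46. No mix of the others beats 23×41 = 943.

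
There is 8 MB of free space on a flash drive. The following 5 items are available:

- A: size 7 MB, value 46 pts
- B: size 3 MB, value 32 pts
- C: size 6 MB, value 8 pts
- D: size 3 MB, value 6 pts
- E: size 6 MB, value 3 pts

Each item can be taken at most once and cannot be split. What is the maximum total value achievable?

Check high-value combinations within 8 MB:
- A: size 7, value 46
- B+D: size 3+3=6, value 32+6=38
- B: size 3, value 32
- C: size 6, value 8
Best: 46 pts.

46 pts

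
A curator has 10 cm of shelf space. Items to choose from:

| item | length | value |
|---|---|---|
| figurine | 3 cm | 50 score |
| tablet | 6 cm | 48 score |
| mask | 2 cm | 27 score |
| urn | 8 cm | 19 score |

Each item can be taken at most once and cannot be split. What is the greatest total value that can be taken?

98 score

Check high-value combinations within 10 cm:
- figurine+tablet: length 3+6=9, value 50+48=98
- figurine+mask: length 3+2=5, value 50+27=77
- tablet+mask: length 6+2=8, value 48+27=75
- figurine: length 3, value 50
Best: 98 score.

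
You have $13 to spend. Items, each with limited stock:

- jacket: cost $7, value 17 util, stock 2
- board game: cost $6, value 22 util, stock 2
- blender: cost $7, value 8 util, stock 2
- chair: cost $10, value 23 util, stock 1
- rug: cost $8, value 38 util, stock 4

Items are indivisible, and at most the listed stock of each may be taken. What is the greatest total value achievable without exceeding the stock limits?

44 util

Top feasible selections:
- 2×board game: cost 12, value 44
- 1×jacket + 1×board game: cost 13, value 39
Best: 44 util.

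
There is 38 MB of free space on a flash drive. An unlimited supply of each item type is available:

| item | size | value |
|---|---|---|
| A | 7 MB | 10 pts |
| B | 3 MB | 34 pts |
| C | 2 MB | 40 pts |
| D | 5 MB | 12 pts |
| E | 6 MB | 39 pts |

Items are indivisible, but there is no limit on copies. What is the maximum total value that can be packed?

760 pts

Best value-per-unit is C at 40/2, and filling with it alone uses size 19×2=38. No mix of the others beats 19×40 = 760.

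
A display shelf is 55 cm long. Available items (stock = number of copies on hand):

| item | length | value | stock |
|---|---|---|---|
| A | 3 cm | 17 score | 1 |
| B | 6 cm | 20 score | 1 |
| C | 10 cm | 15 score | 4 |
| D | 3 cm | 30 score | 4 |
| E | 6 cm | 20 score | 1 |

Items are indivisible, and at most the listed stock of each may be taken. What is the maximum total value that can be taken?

Best selections within length 55 and stock limits:
- 1×A + 1×B + 2×C + 4×D + 1×E: length 47, value 207
- 1×B + 3×C + 4×D + 1×E: length 54, value 205
- 1×A + 3×C + 4×D + 1×E: length 51, value 202
Best: 207 score.

207 score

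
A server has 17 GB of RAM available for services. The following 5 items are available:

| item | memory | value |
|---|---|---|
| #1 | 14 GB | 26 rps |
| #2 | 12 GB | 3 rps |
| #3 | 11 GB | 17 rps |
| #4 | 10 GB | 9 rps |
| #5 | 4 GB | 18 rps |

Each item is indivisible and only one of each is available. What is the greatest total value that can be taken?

35 rps

Check high-value combinations within 17 GB:
- #3+#5: memory 11+4=15, value 17+18=35
- #4+#5: memory 10+4=14, value 9+18=27
- #1: memory 14, value 26
Best: 35 rps.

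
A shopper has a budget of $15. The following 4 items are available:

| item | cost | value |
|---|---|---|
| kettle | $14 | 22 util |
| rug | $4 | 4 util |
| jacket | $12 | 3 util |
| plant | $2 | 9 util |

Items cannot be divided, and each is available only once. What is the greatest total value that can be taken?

Check high-value combinations within $15:
- kettle: cost 14, value 22
- rug+plant: cost 4+2=6, value 4+9=13
- jacket+plant: cost 12+2=14, value 3+9=12
- plant: cost 2, value 9
Best: 22 util.

22 util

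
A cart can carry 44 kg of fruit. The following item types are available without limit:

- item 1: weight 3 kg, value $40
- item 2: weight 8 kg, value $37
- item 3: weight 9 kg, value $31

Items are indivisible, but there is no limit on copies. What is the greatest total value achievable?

$560

Best value-per-unit is item 1 at 40/3, and filling with it alone uses weight 14×3=42. No mix of the others beats 14×40 = 560.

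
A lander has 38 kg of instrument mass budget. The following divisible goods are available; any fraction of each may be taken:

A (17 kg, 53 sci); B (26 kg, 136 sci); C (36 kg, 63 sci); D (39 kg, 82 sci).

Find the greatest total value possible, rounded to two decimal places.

Take in order of value per unit:
- B (136/26 per unit): all 26 → value 136, running total 136.00
- A (53/17 per unit): 12 of 17 → value 12×53/17 = 37.4118, running total 173.41
Total 173.41.

173.41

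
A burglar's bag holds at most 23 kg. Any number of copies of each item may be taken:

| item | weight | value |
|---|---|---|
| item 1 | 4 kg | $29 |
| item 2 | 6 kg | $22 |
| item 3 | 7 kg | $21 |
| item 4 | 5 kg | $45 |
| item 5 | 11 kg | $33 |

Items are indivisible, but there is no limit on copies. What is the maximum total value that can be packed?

Best value-per-unit is item 4 at 45/5; filling with it alone gives 4×45 = 180.
Optimal mix: 2×item 1 + 3×item 4 → weight 23, value 193.

$193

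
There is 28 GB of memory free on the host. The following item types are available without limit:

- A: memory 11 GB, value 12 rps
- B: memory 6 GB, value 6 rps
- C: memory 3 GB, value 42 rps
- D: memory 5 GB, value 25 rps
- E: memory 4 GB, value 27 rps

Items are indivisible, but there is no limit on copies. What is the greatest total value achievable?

Best value-per-unit is C at 42/3, and filling with it alone uses memory 9×3=27. No mix of the others beats 9×42 = 378.

378 rps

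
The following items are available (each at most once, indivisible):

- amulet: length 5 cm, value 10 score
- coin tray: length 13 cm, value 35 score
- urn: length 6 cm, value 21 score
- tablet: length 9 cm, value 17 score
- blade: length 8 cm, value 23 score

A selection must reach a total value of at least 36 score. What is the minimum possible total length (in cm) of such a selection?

14

Subsets with value ≥ 36, sorted by total length:
- urn+blade: length 14, value 44
- urn+tablet: length 15, value 38
Minimum length: 14 cm.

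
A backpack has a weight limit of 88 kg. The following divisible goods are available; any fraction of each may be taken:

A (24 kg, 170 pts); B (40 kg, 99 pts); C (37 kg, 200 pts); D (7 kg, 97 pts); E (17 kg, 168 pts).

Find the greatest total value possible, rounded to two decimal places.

642.43

Take in order of value per unit:
- D (97/7 per unit): all 7 → value 97, running total 97.00
- E (168/17 per unit): all 17 → value 168, running total 265.00
- A (170/24 per unit): all 24 → value 170, running total 435.00
- C (200/37 per unit): all 37 → value 200, running total 635.00
- B (99/40 per unit): 3 of 40 → value 3×99/40 = 7.4250, running total 642.43
Total 642.43.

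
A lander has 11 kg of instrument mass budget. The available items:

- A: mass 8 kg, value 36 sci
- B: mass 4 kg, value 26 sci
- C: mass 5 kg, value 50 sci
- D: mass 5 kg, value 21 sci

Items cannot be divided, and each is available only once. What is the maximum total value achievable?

76 sci

Check high-value combinations within 11 kg:
- B+C: mass 4+5=9, value 26+50=76
- C+D: mass 5+5=10, value 50+21=71
- C: mass 5, value 50
- B+D: mass 4+5=9, value 26+21=47
- A: mass 8, value 36
Best: 76 sci.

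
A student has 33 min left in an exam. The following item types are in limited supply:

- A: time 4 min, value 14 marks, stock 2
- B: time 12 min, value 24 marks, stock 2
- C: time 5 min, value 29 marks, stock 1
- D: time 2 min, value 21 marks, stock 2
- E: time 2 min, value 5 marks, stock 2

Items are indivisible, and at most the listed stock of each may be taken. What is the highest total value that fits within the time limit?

133 marks

Best selections within time 33 and stock limits:
- 2×A + 1×B + 1×C + 2×D + 2×E: time 33, value 133
- 2×A + 1×B + 1×C + 2×D + 1×E: time 31, value 128
- 2×A + 1×B + 1×C + 2×D: time 29, value 123
Best: 133 marks.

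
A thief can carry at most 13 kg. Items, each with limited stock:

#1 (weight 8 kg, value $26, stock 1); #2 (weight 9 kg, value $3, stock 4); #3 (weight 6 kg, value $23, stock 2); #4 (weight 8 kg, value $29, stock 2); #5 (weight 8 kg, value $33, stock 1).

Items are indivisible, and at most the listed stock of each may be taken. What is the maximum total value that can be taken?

$46

Best selections within weight 13 and stock limits:
- 2×#3: weight 12, value 46
- 1×#5: weight 8, value 33
Best: $46.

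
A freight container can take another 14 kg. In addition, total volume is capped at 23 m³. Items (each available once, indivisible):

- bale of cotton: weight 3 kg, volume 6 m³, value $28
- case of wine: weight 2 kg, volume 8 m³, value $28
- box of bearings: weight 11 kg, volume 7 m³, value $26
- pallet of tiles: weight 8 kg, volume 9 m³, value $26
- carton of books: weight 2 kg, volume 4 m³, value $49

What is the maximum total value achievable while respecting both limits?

Feasible sets respecting both limits:
- bale of cotton+case of wine+carton of books: weight 7, volume 18, value 105
- bale of cotton+pallet of tiles+carton of books: weight 13, volume 19, value 103
- case of wine+pallet of tiles+carton of books: weight 12, volume 21, value 103
- bale of cotton+case of wine+pallet of tiles: weight 13, volume 23, value 82
Best: $105.

$105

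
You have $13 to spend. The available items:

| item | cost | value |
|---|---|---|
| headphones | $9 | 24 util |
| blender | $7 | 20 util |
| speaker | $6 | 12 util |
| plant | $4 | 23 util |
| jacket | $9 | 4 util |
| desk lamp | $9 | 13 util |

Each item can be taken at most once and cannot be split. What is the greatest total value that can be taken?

47 util

Check high-value combinations within $13:
- headphones+plant: cost 9+4=13, value 24+23=47
- blender+plant: cost 7+4=11, value 20+23=43
- plant+desk lamp: cost 4+9=13, value 23+13=36
- speaker+plant: cost 6+4=10, value 12+23=35
- blender+speaker: cost 7+6=13, value 20+12=32
Best: 47 util.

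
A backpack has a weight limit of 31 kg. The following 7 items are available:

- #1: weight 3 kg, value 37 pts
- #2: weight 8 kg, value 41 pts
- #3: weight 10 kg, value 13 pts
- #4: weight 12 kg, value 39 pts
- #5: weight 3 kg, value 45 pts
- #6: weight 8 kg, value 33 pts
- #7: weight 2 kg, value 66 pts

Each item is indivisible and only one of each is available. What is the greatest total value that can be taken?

Check high-value combinations within 31 kg:
- #1+#2+#4+#5+#7: weight 3+8+12+3+2=28, value 37+41+39+45+66=228
- #1+#2+#5+#6+#7: weight 3+8+3+8+2=24, value 37+41+45+33+66=222
- #1+#4+#5+#6+#7: weight 3+12+3+8+2=28, value 37+39+45+33+66=220
- #1+#2+#3+#5+#7: weight 3+8+10+3+2=26, value 37+41+13+45+66=202
Best: 228 pts.

228 pts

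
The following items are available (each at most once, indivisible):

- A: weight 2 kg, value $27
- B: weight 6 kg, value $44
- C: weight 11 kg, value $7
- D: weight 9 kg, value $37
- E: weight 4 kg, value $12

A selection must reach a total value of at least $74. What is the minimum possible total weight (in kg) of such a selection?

12

Subsets with value ≥ 74, sorted by total weight:
- A+B+E: weight 12, value 83
- B+D: weight 15, value 81
- A+D+E: weight 15, value 76
- A+B+D: weight 17, value 108
Minimum weight: 12 kg.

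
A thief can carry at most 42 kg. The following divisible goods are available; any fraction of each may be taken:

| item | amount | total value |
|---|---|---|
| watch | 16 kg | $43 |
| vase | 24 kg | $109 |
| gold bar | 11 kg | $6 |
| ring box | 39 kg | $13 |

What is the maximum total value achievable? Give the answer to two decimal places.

Take in order of value per unit:
- vase (109/24 per unit): all 24 → value 109, running total 109.00
- watch (43/16 per unit): all 16 → value 43, running total 152.00
- gold bar (6/11 per unit): 2 of 11 → value 2×6/11 = 1.0909, running total 153.09
Total 153.09.

153.09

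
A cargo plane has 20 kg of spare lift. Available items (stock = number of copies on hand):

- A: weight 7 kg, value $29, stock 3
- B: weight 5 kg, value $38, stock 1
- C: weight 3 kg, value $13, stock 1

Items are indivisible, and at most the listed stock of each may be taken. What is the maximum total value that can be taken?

Best selections within weight 20 and stock limits:
- 2×A + 1×B: weight 19, value 96
- 1×A + 1×B + 1×C: weight 15, value 80
- 2×A + 1×C: weight 17, value 71
Best: $96.

$96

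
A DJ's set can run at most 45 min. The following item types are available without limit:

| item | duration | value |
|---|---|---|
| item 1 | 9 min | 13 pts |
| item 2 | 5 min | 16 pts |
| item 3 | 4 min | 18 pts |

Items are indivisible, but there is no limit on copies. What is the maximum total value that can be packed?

198 pts

Best value-per-unit is item 3 at 18/4, and filling with it alone uses duration 11×4=44. No mix of the others beats 11×18 = 198.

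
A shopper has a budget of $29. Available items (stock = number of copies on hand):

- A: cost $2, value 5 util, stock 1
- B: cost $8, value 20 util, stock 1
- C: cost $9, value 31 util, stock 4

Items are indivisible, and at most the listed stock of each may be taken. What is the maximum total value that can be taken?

98 util

Top feasible selections:
- 1×A + 3×C: cost 29, value 98
- 3×C: cost 27, value 93
Best: 98 util.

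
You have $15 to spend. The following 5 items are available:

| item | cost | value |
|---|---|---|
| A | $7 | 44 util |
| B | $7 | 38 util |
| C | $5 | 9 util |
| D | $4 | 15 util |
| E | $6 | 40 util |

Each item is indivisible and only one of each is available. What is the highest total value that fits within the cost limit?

Check high-value combinations within $15:
- A+E: cost 7+6=13, value 44+40=84
- A+B: cost 7+7=14, value 44+38=82
- B+E: cost 7+6=13, value 38+40=78
Best: 84 util.

84 util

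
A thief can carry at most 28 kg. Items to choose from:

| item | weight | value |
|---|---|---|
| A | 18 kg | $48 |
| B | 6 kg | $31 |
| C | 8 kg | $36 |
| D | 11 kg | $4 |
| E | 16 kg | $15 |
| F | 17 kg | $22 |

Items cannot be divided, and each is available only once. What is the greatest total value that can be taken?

$84

This is a 0/1 knapsack; check combinations near the capacity.
- A+C: weight 18+8=26, value 48+36=84
- A+B: weight 18+6=24, value 48+31=79
- B+C+D: weight 6+8+11=25, value 31+36+4=71
- B+C: weight 6+8=14, value 31+36=67
- C+F: weight 8+17=25, value 36+22=58
Best: $84.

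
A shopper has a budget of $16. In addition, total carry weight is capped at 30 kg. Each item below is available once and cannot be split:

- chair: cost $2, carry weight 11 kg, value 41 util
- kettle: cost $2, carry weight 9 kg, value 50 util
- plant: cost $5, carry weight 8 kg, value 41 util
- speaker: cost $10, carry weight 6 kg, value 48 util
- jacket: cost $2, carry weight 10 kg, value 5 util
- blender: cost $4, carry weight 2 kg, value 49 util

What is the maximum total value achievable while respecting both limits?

Feasible sets respecting both limits:
- chair+kettle+plant+blender: cost 13, carry weight 30, value 181
- kettle+speaker+blender: cost 16, carry weight 17, value 147
- kettle+plant+jacket+blender: cost 13, carry weight 29, value 145
- chair+kettle+blender: cost 8, carry weight 22, value 140
Best: 181 util.

181 util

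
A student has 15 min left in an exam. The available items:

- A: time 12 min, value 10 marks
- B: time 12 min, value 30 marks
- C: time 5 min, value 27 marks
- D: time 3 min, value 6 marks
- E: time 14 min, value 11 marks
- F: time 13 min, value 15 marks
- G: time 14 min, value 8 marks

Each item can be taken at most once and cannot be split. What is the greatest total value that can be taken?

Check high-value combinations within 15 min:
- B+D: time 12+3=15, value 30+6=36
- C+D: time 5+3=8, value 27+6=33
- B: time 12, value 30
- C: time 5, value 27
Best: 36 marks.

36 marks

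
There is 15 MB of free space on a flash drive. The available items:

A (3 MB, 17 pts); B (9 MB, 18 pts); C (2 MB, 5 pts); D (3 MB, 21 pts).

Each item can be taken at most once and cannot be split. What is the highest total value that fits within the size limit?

56 pts

Check high-value combinations within 15 MB:
- A+B+D: size 3+9+3=15, value 17+18+21=56
- B+C+D: size 9+2+3=14, value 18+5+21=44
- A+C+D: size 3+2+3=8, value 17+5+21=43
- A+B+C: size 3+9+2=14, value 17+18+5=40
- B+D: size 9+3=12, value 18+21=39
Best: 56 pts.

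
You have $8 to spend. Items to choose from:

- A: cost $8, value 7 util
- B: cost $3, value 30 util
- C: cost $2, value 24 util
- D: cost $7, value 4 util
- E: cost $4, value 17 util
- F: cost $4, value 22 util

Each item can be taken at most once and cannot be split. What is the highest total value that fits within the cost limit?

54 util

Check high-value combinations within $8:
- B+C: cost 3+2=5, value 30+24=54
- B+F: cost 3+4=7, value 30+22=52
- B+E: cost 3+4=7, value 30+17=47
- C+F: cost 2+4=6, value 24+22=46
Best: 54 util.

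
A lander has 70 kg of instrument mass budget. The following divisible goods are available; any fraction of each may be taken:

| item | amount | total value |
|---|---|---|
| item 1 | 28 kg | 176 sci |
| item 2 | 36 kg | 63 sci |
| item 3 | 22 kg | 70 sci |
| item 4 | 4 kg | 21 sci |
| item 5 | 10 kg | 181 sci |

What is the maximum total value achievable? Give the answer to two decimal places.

Take in order of value per unit:
- item 5 (181/10 per unit): all 10 → value 181, running total 181.00
- item 1 (176/28 per unit): all 28 → value 176, running total 357.00
- item 4 (21/4 per unit): all 4 → value 21, running total 378.00
- item 3 (70/22 per unit): all 22 → value 70, running total 448.00
- item 2 (63/36 per unit): 6 of 36 → value 6×63/36 = 10.5000, running total 458.50
Total 458.50.

458.50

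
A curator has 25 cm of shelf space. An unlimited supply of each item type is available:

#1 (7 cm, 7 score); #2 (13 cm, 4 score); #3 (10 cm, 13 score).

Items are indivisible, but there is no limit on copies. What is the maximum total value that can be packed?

27 score

Best value-per-unit is #3 at 13/10; filling with it alone gives 2×13 = 26.
Optimal mix: 2×#1 + 1×#3 → length 24, value 27.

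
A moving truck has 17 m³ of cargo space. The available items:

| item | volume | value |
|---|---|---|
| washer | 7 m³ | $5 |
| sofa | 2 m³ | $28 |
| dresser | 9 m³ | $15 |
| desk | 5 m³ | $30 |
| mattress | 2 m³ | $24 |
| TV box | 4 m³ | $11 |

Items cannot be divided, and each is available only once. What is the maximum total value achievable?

$93

Check high-value combinations within 17 m³:
- sofa+desk+mattress+TV box: volume 2+5+2+4=13, value 28+30+24+11=93
- washer+sofa+desk+mattress: volume 7+2+5+2=16, value 5+28+30+24=87
- sofa+desk+mattress: volume 2+5+2=9, value 28+30+24=82
- sofa+dresser+mattress+TV box: volume 2+9+2+4=17, value 28+15+24+11=78
Best: $93.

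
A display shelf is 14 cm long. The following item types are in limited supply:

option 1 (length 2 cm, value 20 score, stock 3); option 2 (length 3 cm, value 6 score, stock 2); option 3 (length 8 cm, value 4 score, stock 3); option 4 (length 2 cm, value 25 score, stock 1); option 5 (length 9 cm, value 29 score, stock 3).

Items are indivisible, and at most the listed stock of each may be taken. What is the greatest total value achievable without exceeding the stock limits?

97 score

Top feasible selections:
- 3×option 1 + 2×option 2 + 1×option 4: length 14, value 97
- 3×option 1 + 1×option 2 + 1×option 4: length 11, value 91
Best: 97 score.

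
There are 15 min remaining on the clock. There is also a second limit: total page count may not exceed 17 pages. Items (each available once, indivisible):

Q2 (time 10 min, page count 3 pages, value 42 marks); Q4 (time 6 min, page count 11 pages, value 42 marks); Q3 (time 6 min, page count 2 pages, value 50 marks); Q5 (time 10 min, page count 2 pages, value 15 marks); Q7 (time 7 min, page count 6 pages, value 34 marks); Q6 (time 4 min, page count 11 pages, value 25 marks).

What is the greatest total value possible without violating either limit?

92 marks

Feasible sets respecting both limits:
- Q4+Q3: time 12, page count 13, value 92
- Q3+Q7: time 13, page count 8, value 84
- Q4+Q7: time 13, page count 17, value 76
- Q3+Q6: time 10, page count 13, value 75
Best: 92 marks.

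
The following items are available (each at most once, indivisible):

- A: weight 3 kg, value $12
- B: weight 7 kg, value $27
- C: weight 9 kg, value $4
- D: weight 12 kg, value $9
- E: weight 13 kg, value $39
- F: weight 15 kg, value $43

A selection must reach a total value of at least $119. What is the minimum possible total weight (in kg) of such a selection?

38

Subsets with value ≥ 119, sorted by total weight:
- A+B+E+F: weight 38, value 121
- A+B+C+E+F: weight 47, value 125
Minimum weight: 38 kg.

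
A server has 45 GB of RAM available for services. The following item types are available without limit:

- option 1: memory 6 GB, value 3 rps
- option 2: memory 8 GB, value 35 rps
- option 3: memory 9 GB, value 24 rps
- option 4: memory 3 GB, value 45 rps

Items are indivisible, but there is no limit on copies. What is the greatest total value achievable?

675 rps

Best value-per-unit is option 4 at 45/3, and filling with it alone uses memory 15×3=45. No mix of the others beats 15×45 = 675.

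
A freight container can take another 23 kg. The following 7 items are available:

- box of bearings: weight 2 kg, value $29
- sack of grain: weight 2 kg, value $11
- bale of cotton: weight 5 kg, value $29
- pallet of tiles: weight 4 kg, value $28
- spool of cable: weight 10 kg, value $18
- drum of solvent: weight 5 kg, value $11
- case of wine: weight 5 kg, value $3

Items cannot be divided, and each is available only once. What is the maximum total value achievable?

Check high-value combinations within 23 kg:
- box of bearings+sack of grain+bale of cotton+pallet of tiles+spool of cable: weight 2+2+5+4+10=23, value 29+11+29+28+18=115
- box of bearings+sack of grain+bale of cotton+pallet of tiles+drum of solvent+case of wine: weight 2+2+5+4+5+5=23, value 29+11+29+28+11+3=111
- box of bearings+sack of grain+bale of cotton+pallet of tiles+drum of solvent: weight 2+2+5+4+5=18, value 29+11+29+28+11=108
- box of bearings+bale of cotton+pallet of tiles+spool of cable: weight 2+5+4+10=21, value 29+29+28+18=104
- box of bearings+sack of grain+bale of cotton+pallet of tiles+case of wine: weight 2+2+5+4+5=18, value 29+11+29+28+3=100
Best: $115.

$115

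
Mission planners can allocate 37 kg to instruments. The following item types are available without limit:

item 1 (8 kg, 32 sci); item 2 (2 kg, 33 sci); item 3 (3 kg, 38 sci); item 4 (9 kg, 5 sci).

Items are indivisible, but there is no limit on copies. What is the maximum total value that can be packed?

Best value-per-unit is item 2 at 33/2; filling with it alone gives 18×33 = 594.
Optimal mix: 17×item 2 + 1×item 3 → mass 37, value 599.

599 sci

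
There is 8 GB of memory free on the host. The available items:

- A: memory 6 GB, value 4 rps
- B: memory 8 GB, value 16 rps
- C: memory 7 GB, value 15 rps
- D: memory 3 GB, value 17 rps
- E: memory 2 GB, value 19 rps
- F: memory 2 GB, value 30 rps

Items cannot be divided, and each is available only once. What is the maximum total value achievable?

Check high-value combinations within 8 GB:
- D+E+F: memory 3+2+2=7, value 17+19+30=66
- E+F: memory 2+2=4, value 19+30=49
- D+F: memory 3+2=5, value 17+30=47
- D+E: memory 3+2=5, value 17+19=36
- A+F: memory 6+2=8, value 4+30=34
Best: 66 rps.

66 rps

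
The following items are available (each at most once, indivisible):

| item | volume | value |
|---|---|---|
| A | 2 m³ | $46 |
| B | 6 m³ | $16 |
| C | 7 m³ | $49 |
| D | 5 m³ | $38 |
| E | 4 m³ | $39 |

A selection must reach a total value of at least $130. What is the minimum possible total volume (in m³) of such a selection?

Subsets with value ≥ 130, sorted by total volume:
- A+C+E: volume 13, value 134
- A+C+D: volume 14, value 133
- A+B+D+E: volume 17, value 139
- A+C+D+E: volume 18, value 172
Minimum volume: 13 m³.

13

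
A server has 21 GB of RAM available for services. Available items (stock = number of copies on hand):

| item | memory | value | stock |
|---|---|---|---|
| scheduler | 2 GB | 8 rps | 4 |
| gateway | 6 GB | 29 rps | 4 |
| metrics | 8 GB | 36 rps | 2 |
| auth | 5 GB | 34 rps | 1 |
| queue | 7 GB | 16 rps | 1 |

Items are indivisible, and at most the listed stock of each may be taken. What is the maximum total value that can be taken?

Top feasible selections:
- 2×scheduler + 2×gateway + 1×auth: memory 21, value 108
- 1×scheduler + 1×gateway + 1×metrics + 1×auth: memory 21, value 107
Best: 108 rps.

108 rps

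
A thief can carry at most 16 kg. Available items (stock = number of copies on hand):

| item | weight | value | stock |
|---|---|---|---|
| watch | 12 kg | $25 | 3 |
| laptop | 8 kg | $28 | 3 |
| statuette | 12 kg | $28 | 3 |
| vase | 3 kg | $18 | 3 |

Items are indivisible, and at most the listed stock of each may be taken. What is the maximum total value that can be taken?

Top feasible selections:
- 1×laptop + 2×vase: weight 14, value 64
- 2×laptop: weight 16, value 56
Best: $64.

$64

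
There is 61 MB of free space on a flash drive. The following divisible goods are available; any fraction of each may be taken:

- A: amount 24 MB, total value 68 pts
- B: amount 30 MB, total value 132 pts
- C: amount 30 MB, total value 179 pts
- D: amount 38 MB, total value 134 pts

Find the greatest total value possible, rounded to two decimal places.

Take in order of value per unit:
- C (179/30 per unit): all 30 → value 179, running total 179.00
- B (132/30 per unit): all 30 → value 132, running total 311.00
- D (134/38 per unit): 1 of 38 → value 1×134/38 = 3.5263, running total 314.53
Total 314.53.

314.53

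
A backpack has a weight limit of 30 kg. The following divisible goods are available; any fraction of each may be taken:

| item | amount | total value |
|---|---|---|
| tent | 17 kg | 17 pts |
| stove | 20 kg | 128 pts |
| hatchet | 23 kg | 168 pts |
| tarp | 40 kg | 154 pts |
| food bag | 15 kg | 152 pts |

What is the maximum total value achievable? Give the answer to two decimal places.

Take in order of value per unit:
- food bag (152/15 per unit): all 15 → value 152, running total 152.00
- hatchet (168/23 per unit): 15 of 23 → value 15×168/23 = 109.5652, running total 261.57
Total 261.57.

261.57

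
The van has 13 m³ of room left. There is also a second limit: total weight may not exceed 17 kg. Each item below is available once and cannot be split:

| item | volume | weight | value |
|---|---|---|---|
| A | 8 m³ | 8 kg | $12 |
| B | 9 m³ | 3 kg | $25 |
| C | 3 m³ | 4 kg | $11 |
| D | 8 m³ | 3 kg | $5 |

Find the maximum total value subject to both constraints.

$36

Feasible sets respecting both limits:
- B+C: volume 12, weight 7, value 36
- B: volume 9, weight 3, value 25
- A+C: volume 11, weight 12, value 23
Best: $36.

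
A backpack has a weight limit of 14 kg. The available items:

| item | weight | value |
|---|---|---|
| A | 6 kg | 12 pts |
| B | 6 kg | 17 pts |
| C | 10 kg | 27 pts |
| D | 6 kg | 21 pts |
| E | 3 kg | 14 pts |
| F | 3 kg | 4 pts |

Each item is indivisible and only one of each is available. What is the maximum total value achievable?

Check high-value combinations within 14 kg:
- C+E: weight 10+3=13, value 27+14=41
- D+E+F: weight 6+3+3=12, value 21+14+4=39
- B+D: weight 6+6=12, value 17+21=38
Best: 41 pts.

41 pts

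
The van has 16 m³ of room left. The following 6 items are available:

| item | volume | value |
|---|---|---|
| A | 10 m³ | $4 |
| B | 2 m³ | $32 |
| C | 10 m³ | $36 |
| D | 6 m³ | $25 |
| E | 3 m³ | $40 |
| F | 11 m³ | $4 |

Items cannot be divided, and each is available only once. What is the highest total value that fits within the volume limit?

This is a 0/1 knapsack; check combinations near the capacity.
- B+C+E: volume 2+10+3=15, value 32+36+40=108
- B+D+E: volume 2+6+3=11, value 32+25+40=97
- C+E: volume 10+3=13, value 36+40=76
- A+B+E: volume 10+2+3=15, value 4+32+40=76
- B+E+F: volume 2+3+11=16, value 32+40+4=76
Best: $108.

$108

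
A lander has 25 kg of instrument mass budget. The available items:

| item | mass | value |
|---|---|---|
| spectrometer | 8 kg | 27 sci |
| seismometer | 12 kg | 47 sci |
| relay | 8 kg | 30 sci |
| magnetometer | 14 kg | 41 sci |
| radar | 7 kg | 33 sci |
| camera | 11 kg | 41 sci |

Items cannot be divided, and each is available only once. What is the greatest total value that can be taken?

90 sci

This is a 0/1 knapsack; check combinations near the capacity.
- spectrometer+relay+radar: mass 8+8+7=23, value 27+30+33=90
- seismometer+camera: mass 12+11=23, value 47+41=88
- magnetometer+camera: mass 14+11=25, value 41+41=82
Best: 90 sci.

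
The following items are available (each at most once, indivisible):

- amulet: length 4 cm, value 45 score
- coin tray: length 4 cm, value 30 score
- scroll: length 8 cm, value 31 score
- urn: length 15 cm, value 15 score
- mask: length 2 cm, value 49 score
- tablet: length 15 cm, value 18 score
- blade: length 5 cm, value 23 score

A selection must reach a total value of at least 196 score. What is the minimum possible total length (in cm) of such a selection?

Subsets with value ≥ 196, sorted by total length:
- amulet+coin tray+scroll+mask+tablet+blade: length 38, value 196
- amulet+coin tray+scroll+urn+mask+tablet+blade: length 53, value 211
Minimum length: 38 cm.

38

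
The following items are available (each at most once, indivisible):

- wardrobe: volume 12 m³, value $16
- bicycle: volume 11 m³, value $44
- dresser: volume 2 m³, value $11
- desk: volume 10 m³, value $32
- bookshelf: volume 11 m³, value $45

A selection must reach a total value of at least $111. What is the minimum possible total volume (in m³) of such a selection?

32

Subsets with value ≥ 111, sorted by total volume:
- bicycle+desk+bookshelf: volume 32, value 121
- bicycle+dresser+desk+bookshelf: volume 34, value 132
Minimum volume: 32 m³.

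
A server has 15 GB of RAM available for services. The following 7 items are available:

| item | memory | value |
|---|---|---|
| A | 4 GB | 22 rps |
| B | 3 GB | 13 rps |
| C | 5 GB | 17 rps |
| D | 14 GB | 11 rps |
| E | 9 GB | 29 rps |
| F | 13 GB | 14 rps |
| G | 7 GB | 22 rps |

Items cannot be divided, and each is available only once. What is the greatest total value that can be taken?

Check high-value combinations within 15 GB:
- A+B+G: memory 4+3+7=14, value 22+13+22=57
- A+B+C: memory 4+3+5=12, value 22+13+17=52
- B+C+G: memory 3+5+7=15, value 13+17+22=52
- A+E: memory 4+9=13, value 22+29=51
Best: 57 rps.

57 rps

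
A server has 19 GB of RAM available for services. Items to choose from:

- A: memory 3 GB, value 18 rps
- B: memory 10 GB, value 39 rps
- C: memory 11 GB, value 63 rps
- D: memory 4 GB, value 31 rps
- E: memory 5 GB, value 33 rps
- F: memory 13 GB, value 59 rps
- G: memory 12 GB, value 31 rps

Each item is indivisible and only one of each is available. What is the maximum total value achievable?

Check high-value combinations within 19 GB:
- A+C+E: memory 3+11+5=19, value 18+63+33=114
- A+C+D: memory 3+11+4=18, value 18+63+31=112
- B+D+E: memory 10+4+5=19, value 39+31+33=103
- C+E: memory 11+5=16, value 63+33=96
Best: 114 rps.

114 rps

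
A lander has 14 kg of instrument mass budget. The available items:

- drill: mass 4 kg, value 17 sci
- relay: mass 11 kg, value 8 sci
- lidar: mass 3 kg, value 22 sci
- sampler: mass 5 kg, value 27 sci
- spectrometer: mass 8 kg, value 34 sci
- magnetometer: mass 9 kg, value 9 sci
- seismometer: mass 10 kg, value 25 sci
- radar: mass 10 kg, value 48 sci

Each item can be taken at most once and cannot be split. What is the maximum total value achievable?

70 sci

Check high-value combinations within 14 kg:
- lidar+radar: mass 3+10=13, value 22+48=70
- drill+lidar+sampler: mass 4+3+5=12, value 17+22+27=66
- drill+radar: mass 4+10=14, value 17+48=65
- sampler+spectrometer: mass 5+8=13, value 27+34=61
- lidar+spectrometer: mass 3+8=11, value 22+34=56
Best: 70 sci.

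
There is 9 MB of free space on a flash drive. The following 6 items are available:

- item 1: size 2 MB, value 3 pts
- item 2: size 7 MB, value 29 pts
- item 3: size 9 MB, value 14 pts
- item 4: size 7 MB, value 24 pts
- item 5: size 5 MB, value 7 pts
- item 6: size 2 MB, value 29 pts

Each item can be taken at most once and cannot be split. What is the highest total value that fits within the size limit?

58 pts

This is a 0/1 knapsack; check combinations near the capacity.
- item 2+item 6: size 7+2=9, value 29+29=58
- item 4+item 6: size 7+2=9, value 24+29=53
- item 1+item 5+item 6: size 2+5+2=9, value 3+7+29=39
- item 5+item 6: size 5+2=7, value 7+29=36
Best: 58 pts.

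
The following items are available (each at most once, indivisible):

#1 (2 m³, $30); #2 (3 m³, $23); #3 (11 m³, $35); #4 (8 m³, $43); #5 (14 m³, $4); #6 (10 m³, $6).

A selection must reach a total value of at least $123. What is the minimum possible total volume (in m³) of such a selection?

24

Subsets with value ≥ 123, sorted by total volume:
- #1+#2+#3+#4: volume 24, value 131
- #1+#2+#3+#4+#6: volume 34, value 137
- #1+#2+#3+#4+#5: volume 38, value 135
- #1+#2+#3+#4+#5+#6: volume 48, value 141
Minimum volume: 24 m³.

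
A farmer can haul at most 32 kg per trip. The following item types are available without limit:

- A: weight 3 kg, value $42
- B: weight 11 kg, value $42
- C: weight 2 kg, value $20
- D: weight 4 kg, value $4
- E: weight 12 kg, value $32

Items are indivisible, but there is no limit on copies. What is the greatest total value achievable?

Best value-per-unit is A at 42/3; filling with it alone gives 10×42 = 420.
Optimal mix: 10×A + 1×C → weight 32, value 440.

$440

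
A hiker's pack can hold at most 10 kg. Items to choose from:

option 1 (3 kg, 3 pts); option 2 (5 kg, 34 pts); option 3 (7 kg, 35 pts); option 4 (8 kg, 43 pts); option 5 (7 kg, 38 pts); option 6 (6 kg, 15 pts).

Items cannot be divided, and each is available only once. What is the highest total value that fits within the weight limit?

43 pts

This is a 0/1 knapsack; check combinations near the capacity.
- option 4: weight 8, value 43
- option 1+option 5: weight 3+7=10, value 3+38=41
- option 5: weight 7, value 38
- option 1+option 3: weight 3+7=10, value 3+35=38
Best: 43 pts.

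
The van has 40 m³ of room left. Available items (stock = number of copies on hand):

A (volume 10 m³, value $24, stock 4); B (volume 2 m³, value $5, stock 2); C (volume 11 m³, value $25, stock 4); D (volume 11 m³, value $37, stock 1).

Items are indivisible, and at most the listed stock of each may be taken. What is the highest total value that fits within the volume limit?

Best selections within volume 40 and stock limits:
- 2×B + 2×C + 1×D: volume 37, value 97
- 1×A + 2×B + 1×C + 1×D: volume 36, value 96
Best: $97.

$97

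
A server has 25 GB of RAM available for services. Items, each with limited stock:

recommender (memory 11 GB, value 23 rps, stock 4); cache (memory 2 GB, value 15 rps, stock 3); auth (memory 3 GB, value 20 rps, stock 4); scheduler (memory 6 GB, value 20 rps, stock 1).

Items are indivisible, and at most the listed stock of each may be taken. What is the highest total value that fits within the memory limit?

145 rps

Top feasible selections:
- 3×cache + 4×auth + 1×scheduler: memory 24, value 145
- 2×cache + 4×auth + 1×scheduler: memory 22, value 130
- 3×cache + 4×auth: memory 18, value 125
- 3×cache + 3×auth + 1×scheduler: memory 21, value 125
Best: 145 rps.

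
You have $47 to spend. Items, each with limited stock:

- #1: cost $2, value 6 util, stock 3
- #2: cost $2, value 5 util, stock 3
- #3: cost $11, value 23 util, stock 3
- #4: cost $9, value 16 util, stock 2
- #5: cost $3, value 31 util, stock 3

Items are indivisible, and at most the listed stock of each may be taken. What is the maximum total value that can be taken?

Best selections within cost 47 and stock limits:
- 2×#1 + 3×#3 + 3×#5: cost 46, value 174
- 1×#1 + 1×#2 + 3×#3 + 3×#5: cost 46, value 173
- 3×#1 + 2×#3 + 1×#4 + 3×#5: cost 46, value 173
Best: 174 util.

174 util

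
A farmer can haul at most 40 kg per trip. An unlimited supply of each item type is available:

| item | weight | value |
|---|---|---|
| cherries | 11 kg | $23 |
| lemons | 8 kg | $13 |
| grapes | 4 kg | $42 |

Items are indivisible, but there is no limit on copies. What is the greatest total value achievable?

Best value-per-unit is grapes at 42/4, and filling with it alone uses weight 10×4=40. No mix of the others beats 10×42 = 420.

$420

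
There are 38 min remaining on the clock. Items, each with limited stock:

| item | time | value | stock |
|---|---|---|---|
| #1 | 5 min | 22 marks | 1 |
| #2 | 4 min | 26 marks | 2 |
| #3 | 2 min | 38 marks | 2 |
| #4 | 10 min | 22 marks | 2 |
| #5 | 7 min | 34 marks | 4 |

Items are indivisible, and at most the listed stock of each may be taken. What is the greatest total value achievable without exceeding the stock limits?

Best selections within time 38 and stock limits:
- 1×#1 + 2×#2 + 2×#3 + 3×#5: time 38, value 252
- 1×#2 + 2×#3 + 4×#5: time 36, value 238
- 1×#1 + 2×#3 + 4×#5: time 37, value 234
- 2×#2 + 2×#3 + 3×#5: time 33, value 230
Best: 252 marks.

252 marks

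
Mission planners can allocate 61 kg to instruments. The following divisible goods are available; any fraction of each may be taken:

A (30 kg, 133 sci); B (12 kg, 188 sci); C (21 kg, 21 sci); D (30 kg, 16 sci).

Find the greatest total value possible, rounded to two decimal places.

340.00

Take in order of value per unit:
- B (188/12 per unit): all 12 → value 188, running total 188.00
- A (133/30 per unit): all 30 → value 133, running total 321.00
- C (21/21 per unit): 19 of 21 → value 19×21/21 = 19.0000, running total 340.00
Total 340.00.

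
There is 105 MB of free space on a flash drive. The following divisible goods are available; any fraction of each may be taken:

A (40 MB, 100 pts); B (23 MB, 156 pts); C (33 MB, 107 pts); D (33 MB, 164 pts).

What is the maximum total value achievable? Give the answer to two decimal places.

Take in order of value per unit:
- B (156/23 per unit): all 23 → value 156, running total 156.00
- D (164/33 per unit): all 33 → value 164, running total 320.00
- C (107/33 per unit): all 33 → value 107, running total 427.00
- A (100/40 per unit): 16 of 40 → value 16×100/40 = 40.0000, running total 467.00
Total 467.00.

467.00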